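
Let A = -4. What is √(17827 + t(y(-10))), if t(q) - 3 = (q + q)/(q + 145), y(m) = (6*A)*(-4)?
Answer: √1035630502/241 ≈ 133.53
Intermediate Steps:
y(m) = 96 (y(m) = (6*(-4))*(-4) = -24*(-4) = 96)
t(q) = 3 + 2*q/(145 + q) (t(q) = 3 + (q + q)/(q + 145) = 3 + (2*q)/(145 + q) = 3 + 2*q/(145 + q))
√(17827 + t(y(-10))) = √(17827 + 5*(87 + 96)/(145 + 96)) = √(17827 + 5*183/241) = √(17827 + 5*(1/241)*183) = √(17827 + 915/241) = √(4297222/241) = √1035630502/241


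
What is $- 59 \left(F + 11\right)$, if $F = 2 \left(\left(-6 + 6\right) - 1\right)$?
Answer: $-531$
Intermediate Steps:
$F = -2$ ($F = 2 \left(0 - 1\right) = 2 \left(-1\right) = -2$)
$- 59 \left(F + 11\right) = - 59 \left(-2 + 11\right) = \left(-59\right) 9 = -531$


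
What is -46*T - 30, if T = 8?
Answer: -398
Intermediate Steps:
-46*T - 30 = -46*8 - 30 = -368 - 30 = -398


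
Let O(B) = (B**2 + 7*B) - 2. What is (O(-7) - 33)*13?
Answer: -455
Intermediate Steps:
O(B) = -2 + B**2 + 7*B
(O(-7) - 33)*13 = ((-2 + (-7)**2 + 7*(-7)) - 33)*13 = ((-2 + 49 - 49) - 33)*13 = (-2 - 33)*13 = -35*13 = -455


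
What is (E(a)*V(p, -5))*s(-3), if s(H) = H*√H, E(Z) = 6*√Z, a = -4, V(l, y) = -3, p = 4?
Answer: -108*√3 ≈ -187.06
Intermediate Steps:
s(H) = H^(3/2)
(E(a)*V(p, -5))*s(-3) = ((6*√(-4))*(-3))*(-3)^(3/2) = ((6*(2*I))*(-3))*(-3*I*√3) = ((12*I)*(-3))*(-3*I*√3) = (-36*I)*(-3*I*√3) = -108*√3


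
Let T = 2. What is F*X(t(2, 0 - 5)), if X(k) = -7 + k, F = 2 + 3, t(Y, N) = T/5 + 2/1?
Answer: -23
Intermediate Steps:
t(Y, N) = 12/5 (t(Y, N) = 2/5 + 2/1 = 2*(⅕) + 2*1 = ⅖ + 2 = 12/5)
F = 5
F*X(t(2, 0 - 5)) = 5*(-7 + 12/5) = 5*(-23/5) = -23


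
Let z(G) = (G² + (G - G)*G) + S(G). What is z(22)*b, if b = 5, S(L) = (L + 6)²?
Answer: 6340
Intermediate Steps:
S(L) = (6 + L)²
z(G) = G² + (6 + G)² (z(G) = (G² + (G - G)*G) + (6 + G)² = (G² + 0*G) + (6 + G)² = (G² + 0) + (6 + G)² = G² + (6 + G)²)
z(22)*b = (22² + (6 + 22)²)*5 = (484 + 28²)*5 = (484 + 784)*5 = 1268*5 = 6340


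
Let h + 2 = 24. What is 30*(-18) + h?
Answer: -518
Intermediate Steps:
h = 22 (h = -2 + 24 = 22)
30*(-18) + h = 30*(-18) + 22 = -540 + 22 = -518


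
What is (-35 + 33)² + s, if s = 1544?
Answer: 1548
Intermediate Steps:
(-35 + 33)² + s = (-35 + 33)² + 1544 = (-2)² + 1544 = 4 + 1544 = 1548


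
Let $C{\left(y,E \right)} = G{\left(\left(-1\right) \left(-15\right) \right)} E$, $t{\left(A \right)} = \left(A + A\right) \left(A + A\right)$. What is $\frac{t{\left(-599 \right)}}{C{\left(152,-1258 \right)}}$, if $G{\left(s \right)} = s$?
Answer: $- \frac{717602}{9435} \approx -76.057$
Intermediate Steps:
$t{\left(A \right)} = 4 A^{2}$ ($t{\left(A \right)} = 2 A 2 A = 4 A^{2}$)
$C{\left(y,E \right)} = 15 E$ ($C{\left(y,E \right)} = \left(-1\right) \left(-15\right) E = 15 E$)
$\frac{t{\left(-599 \right)}}{C{\left(152,-1258 \right)}} = \frac{4 \left(-599\right)^{2}}{15 \left(-1258\right)} = \frac{4 \cdot 358801}{-18870} = 1435204 \left(- \frac{1}{18870}\right) = - \frac{717602}{9435}$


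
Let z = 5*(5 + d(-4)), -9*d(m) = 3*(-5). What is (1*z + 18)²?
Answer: 23716/9 ≈ 2635.1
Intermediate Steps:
d(m) = 5/3 (d(m) = -(-5)/3 = -⅑*(-15) = 5/3)
z = 100/3 (z = 5*(5 + 5/3) = 5*(20/3) = 100/3 ≈ 33.333)
(1*z + 18)² = (1*(100/3) + 18)² = (100/3 + 18)² = (154/3)² = 23716/9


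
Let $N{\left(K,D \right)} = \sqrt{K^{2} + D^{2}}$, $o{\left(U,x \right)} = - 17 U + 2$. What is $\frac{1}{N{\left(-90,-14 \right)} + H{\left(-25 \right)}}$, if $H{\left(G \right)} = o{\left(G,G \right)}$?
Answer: $\frac{7}{2853} - \frac{2 \sqrt{2074}}{174033} \approx 0.0019302$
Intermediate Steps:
$o{\left(U,x \right)} = 2 - 17 U$
$H{\left(G \right)} = 2 - 17 G$
$N{\left(K,D \right)} = \sqrt{D^{2} + K^{2}}$
$\frac{1}{N{\left(-90,-14 \right)} + H{\left(-25 \right)}} = \frac{1}{\sqrt{\left(-14\right)^{2} + \left(-90\right)^{2}} + \left(2 - -425\right)} = \frac{1}{\sqrt{196 + 8100} + \left(2 + 425\right)} = \frac{1}{\sqrt{8296} + 427} = \frac{1}{2 \sqrt{2074} + 427} = \frac{1}{427 + 2 \sqrt{2074}}$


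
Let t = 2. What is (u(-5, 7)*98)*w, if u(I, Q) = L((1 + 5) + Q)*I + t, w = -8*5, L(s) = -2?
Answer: -47040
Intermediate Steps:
w = -40
u(I, Q) = 2 - 2*I (u(I, Q) = -2*I + 2 = 2 - 2*I)
(u(-5, 7)*98)*w = ((2 - 2*(-5))*98)*(-40) = ((2 + 10)*98)*(-40) = (12*98)*(-40) = 1176*(-40) = -47040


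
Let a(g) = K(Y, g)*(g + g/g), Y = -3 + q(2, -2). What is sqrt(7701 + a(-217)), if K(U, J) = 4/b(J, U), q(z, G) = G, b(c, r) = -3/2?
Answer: sqrt(8277) ≈ 90.978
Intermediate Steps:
b(c, r) = -3/2 (b(c, r) = -3*1/2 = -3/2)
Y = -5 (Y = -3 - 2 = -5)
K(U, J) = -8/3 (K(U, J) = 4/(-3/2) = 4*(-2/3) = -8/3)
a(g) = -8/3 - 8*g/3 (a(g) = -8*(g + g/g)/3 = -8*(g + 1)/3 = -8*(1 + g)/3 = -8/3 - 8*g/3)
sqrt(7701 + a(-217)) = sqrt(7701 + (-8/3 - 8/3*(-217))) = sqrt(7701 + (-8/3 + 1736/3)) = sqrt(7701 + 576) = sqrt(8277)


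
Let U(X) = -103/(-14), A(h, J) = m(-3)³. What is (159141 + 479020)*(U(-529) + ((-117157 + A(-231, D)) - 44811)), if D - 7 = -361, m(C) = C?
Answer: -1447238746147/14 ≈ -1.0337e+11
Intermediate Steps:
D = -354 (D = 7 - 361 = -354)
A(h, J) = -27 (A(h, J) = (-3)³ = -27)
U(X) = 103/14 (U(X) = -103*(-1/14) = 103/14)
(159141 + 479020)*(U(-529) + ((-117157 + A(-231, D)) - 44811)) = (159141 + 479020)*(103/14 + ((-117157 - 27) - 44811)) = 638161*(103/14 + (-117184 - 44811)) = 638161*(103/14 - 161995) = 638161*(-2267827/14) = -1447238746147/14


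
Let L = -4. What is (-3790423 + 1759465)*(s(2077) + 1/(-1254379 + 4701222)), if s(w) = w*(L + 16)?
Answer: -174477804246095814/3446843 ≈ -5.0620e+10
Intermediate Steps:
s(w) = 12*w (s(w) = w*(-4 + 16) = w*12 = 12*w)
(-3790423 + 1759465)*(s(2077) + 1/(-1254379 + 4701222)) = (-3790423 + 1759465)*(12*2077 + 1/(-1254379 + 4701222)) = -2030958*(24924 + 1/3446843) = -2030958*85909114933/3446843 = -174477804246095814/3446843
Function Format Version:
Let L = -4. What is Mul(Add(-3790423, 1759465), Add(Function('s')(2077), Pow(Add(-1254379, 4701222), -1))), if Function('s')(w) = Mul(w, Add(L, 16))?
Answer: Rational(-174477804246095814, 3446843) ≈ -5.0620e+10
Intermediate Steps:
Function('s')(w) = Mul(12, w) (Function('s')(w) = Mul(w, Add(-4, 16)) = Mul(w, 12) = Mul(12, w))
Mul(Add(-3790423, 1759465), Add(Function('s')(2077), Pow(Add(-1254379, 4701222), -1))) = Mul(Add(-3790423, 1759465), Add(Mul(12, 2077), Pow(Add(-1254379, 4701222), -1))) = Mul(-2030958, Add(24924, Pow(3446843, -1))) = Mul(-2030958, Add(24924, Rational(1, 3446843))) = Mul(-2030958, Rational(85909114933, 3446843)) = Rational(-174477804246095814, 3446843)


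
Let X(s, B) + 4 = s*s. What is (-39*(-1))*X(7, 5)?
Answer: 1755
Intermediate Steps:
X(s, B) = -4 + s**2 (X(s, B) = -4 + s*s = -4 + s**2)
(-39*(-1))*X(7, 5) = (-39*(-1))*(-4 + 7**2) = 39*(-4 + 49) = 39*45 = 1755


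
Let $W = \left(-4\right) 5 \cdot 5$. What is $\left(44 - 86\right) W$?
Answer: $4200$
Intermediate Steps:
$W = -100$ ($W = \left(-20\right) 5 = -100$)
$\left(44 - 86\right) W = \left(44 - 86\right) \left(-100\right) = \left(-42\right) \left(-100\right) = 4200$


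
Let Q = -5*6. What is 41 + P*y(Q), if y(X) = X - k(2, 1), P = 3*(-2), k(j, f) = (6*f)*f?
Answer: 257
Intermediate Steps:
k(j, f) = 6*f²
Q = -30
P = -6
y(X) = -6 + X (y(X) = X - 6*1² = X - 6 = -6 + X)
41 + P*y(Q) = 41 - 6*(-6 - 30) = 41 - 6*(-36) = 41 + 216 = 257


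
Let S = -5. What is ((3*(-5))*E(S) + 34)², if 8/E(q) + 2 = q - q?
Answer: 8836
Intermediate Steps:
E(q) = -4 (E(q) = 8/(-2 + (q - q)) = 8/(-2 + 0) = 8/(-2) = 8*(-½) = -4)
((3*(-5))*E(S) + 34)² = ((3*(-5))*(-4) + 34)² = (-15*(-4) + 34)² = (60 + 34)² = 94² = 8836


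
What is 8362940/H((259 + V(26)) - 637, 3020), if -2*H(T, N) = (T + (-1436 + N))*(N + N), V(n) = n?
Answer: -418147/186032 ≈ -2.2477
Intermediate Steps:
H(T, N) = -N*(-1436 + N + T) (H(T, N) = -(T + (-1436 + N))*(N + N)/2 = -(-1436 + N + T)*2*N/2 = -N*(-1436 + N + T))
8362940/H((259 + V(26)) - 637, 3020) = 8362940/((3020*(1436 - 1*3020 - ((259 + 26) - 637)))) = 8362940/((3020*(1436 - 3020 - (285 - 637)))) = 8362940/((3020*(1436 - 3020 - 1*(-352)))) = 8362940/((3020*(1436 - 3020 + 352))) = 8362940/((3020*(-1232))) = 8362940/(-3720640) = 8362940*(-1/3720640) = -418147/186032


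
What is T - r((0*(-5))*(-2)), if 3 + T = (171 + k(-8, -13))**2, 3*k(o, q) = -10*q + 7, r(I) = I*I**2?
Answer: 422473/9 ≈ 46941.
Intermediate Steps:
r(I) = I**3
k(o, q) = 7/3 - 10*q/3 (k(o, q) = (-10*q + 7)/3 = (7 - 10*q)/3 = 7/3 - 10*q/3)
T = 422473/9 (T = -3 + (171 + (7/3 - 10/3*(-13)))**2 = -3 + (171 + (7/3 + 130/3))**2 = -3 + (171 + 137/3)**2 = -3 + (650/3)**2 = -3 + 422500/9 = 422473/9 ≈ 46941.)
T - r((0*(-5))*(-2)) = 422473/9 - ((0*(-5))*(-2))**3 = 422473/9 - (0*(-2))**3 = 422473/9 - 1*0**3 = 422473/9 - 1*0 = 422473/9 + 0 = 422473/9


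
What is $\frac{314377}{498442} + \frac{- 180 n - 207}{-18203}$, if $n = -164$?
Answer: $- \frac{1269746545}{1296162818} \approx -0.97962$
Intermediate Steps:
$\frac{314377}{498442} + \frac{- 180 n - 207}{-18203} = \frac{314377}{498442} + \frac{\left(-180\right) \left(-164\right) - 207}{-18203} = 314377 \cdot \frac{1}{498442} + \left(29520 - 207\right) \left(- \frac{1}{18203}\right) = \frac{44911}{71206} + 29313 \left(- \frac{1}{18203}\right) = \frac{44911}{71206} - \frac{29313}{18203} = - \frac{1269746545}{1296162818}$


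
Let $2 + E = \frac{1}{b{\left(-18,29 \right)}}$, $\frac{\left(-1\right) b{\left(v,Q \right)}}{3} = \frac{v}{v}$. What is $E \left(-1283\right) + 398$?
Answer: $\frac{10175}{3} \approx 3391.7$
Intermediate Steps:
$b{\left(v,Q \right)} = -3$ ($b{\left(v,Q \right)} = - 3 \frac{v}{v} = \left(-3\right) 1 = -3$)
$E = - \frac{7}{3}$ ($E = -2 + \frac{1}{-3} = -2 - \frac{1}{3} = - \frac{7}{3} \approx -2.3333$)
$E \left(-1283\right) + 398 = \left(- \frac{7}{3}\right) \left(-1283\right) + 398 = \frac{8981}{3} + 398 = \frac{10175}{3}$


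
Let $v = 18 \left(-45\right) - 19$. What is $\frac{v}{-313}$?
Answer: $\frac{829}{313} \approx 2.6486$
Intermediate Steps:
$v = -829$ ($v = -810 - 19 = -829$)
$\frac{v}{-313} = - \frac{829}{-313} = \left(-829\right) \left(- \frac{1}{313}\right) = \frac{829}{313}$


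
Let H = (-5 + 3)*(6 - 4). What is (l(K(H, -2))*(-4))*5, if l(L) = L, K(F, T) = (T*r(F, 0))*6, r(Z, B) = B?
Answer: 0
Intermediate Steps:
H = -4 (H = -2*2 = -4)
K(F, T) = 0 (K(F, T) = (T*0)*6 = 0*6 = 0)
(l(K(H, -2))*(-4))*5 = (0*(-4))*5 = 0*5 = 0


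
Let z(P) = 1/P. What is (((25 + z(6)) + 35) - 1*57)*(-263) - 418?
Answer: -7505/6 ≈ -1250.8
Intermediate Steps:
(((25 + z(6)) + 35) - 1*57)*(-263) - 418 = (((25 + 1/6) + 35) - 1*57)*(-263) - 418 = (((25 + 1/6) + 35) - 57)*(-263) - 418 = ((151/6 + 35) - 57)*(-263) - 418 = (361/6 - 57)*(-263) - 418 = (19/6)*(-263) - 418 = -4997/6 - 418 = -7505/6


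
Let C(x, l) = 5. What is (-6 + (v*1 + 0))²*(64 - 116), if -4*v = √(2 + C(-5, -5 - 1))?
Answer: -7579/4 - 156*√7 ≈ -2307.5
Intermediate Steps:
v = -√7/4 (v = -√(2 + 5)/4 = -√7/4 ≈ -0.66144)
(-6 + (v*1 + 0))²*(64 - 116) = (-6 + (-√7/4*1 + 0))²*(64 - 116) = (-6 + (-√7/4 + 0))²*(-52) = (-6 - √7/4)²*(-52) = -52*(-6 - √7/4)²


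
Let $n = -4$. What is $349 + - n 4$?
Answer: $365$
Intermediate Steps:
$349 + - n 4 = 349 + \left(-1\right) \left(-4\right) 4 = 349 + 4 \cdot 4 = 349 + 16 = 365$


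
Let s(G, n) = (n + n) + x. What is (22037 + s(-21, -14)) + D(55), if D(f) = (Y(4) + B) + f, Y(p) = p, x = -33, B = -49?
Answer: 21986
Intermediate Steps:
D(f) = -45 + f (D(f) = (4 - 49) + f = -45 + f)
s(G, n) = -33 + 2*n (s(G, n) = (n + n) - 33 = 2*n - 33 = -33 + 2*n)
(22037 + s(-21, -14)) + D(55) = (22037 + (-33 + 2*(-14))) + (-45 + 55) = (22037 + (-33 - 28)) + 10 = (22037 - 61) + 10 = 21976 + 10 = 21986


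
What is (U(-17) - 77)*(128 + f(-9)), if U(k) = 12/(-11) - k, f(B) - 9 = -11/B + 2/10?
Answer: -1395296/165 ≈ -8456.3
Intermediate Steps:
f(B) = 46/5 - 11/B (f(B) = 9 + (-11/B + 2/10) = 9 + (-11/B + 2*(⅒)) = 9 + (-11/B + ⅕) = 9 + (⅕ - 11/B) = 46/5 - 11/B)
U(k) = -12/11 - k (U(k) = 12*(-1/11) - k = -12/11 - k)
(U(-17) - 77)*(128 + f(-9)) = ((-12/11 - 1*(-17)) - 77)*(128 + (46/5 - 11/(-9))) = ((-12/11 + 17) - 77)*(128 + (46/5 - 11*(-⅑))) = (175/11 - 77)*(128 + (46/5 + 11/9)) = -672*(128 + 469/45)/11 = -672/11*6229/45 = -1395296/165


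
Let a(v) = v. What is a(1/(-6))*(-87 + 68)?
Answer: 19/6 ≈ 3.1667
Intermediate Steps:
a(1/(-6))*(-87 + 68) = (-87 + 68)/(-6) = -⅙*(-19) = 19/6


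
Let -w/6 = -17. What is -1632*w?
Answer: -166464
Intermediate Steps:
w = 102 (w = -6*(-17) = 102)
-1632*w = -1632*102 = -166464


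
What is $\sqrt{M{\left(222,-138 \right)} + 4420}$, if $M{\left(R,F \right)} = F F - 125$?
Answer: $\sqrt{23339} \approx 152.77$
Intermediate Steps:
$M{\left(R,F \right)} = -125 + F^{2}$ ($M{\left(R,F \right)} = F^{2} - 125 = -125 + F^{2}$)
$\sqrt{M{\left(222,-138 \right)} + 4420} = \sqrt{\left(-125 + \left(-138\right)^{2}\right) + 4420} = \sqrt{\left(-125 + 19044\right) + 4420} = \sqrt{18919 + 4420} = \sqrt{23339}$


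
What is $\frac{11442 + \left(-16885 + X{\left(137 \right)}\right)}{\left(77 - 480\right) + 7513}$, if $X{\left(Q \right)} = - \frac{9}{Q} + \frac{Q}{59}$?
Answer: $- \frac{14659177}{19156710} \approx -0.76522$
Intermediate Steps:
$X{\left(Q \right)} = - \frac{9}{Q} + \frac{Q}{59}$ ($X{\left(Q \right)} = - \frac{9}{Q} + Q \frac{1}{59} = - \frac{9}{Q} + \frac{Q}{59}$)
$\frac{11442 + \left(-16885 + X{\left(137 \right)}\right)}{\left(77 - 480\right) + 7513} = \frac{11442 - \left(\frac{996078}{59} + \frac{9}{137}\right)}{\left(77 - 480\right) + 7513} = \frac{11442 + \left(-16885 + \left(\left(-9\right) \frac{1}{137} + \frac{137}{59}\right)\right)}{\left(77 - 480\right) + 7513} = \frac{11442 + \left(-16885 + \left(- \frac{9}{137} + \frac{137}{59}\right)\right)}{-403 + 7513} = \frac{11442 + \left(-16885 + \frac{18238}{8083}\right)}{7110} = \left(11442 - \frac{136463217}{8083}\right) \frac{1}{7110} = \left(- \frac{43977531}{8083}\right) \frac{1}{7110} = - \frac{14659177}{19156710}$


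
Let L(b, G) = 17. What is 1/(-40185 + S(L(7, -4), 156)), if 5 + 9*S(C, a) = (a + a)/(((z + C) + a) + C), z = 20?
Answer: -105/4219466 ≈ -2.4885e-5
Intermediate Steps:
S(C, a) = -5/9 + 2*a/(9*(20 + a + 2*C)) (S(C, a) = -5/9 + ((a + a)/(((20 + C) + a) + C))/9 = -5/9 + ((2*a)/((20 + C + a) + C))/9 = -5/9 + ((2*a)/(20 + a + 2*C))/9 = -5/9 + (2*a/(20 + a + 2*C))/9 = -5/9 + 2*a/(9*(20 + a + 2*C)))
1/(-40185 + S(L(7, -4), 156)) = 1/(-40185 + (-100 - 10*17 - 3*156)/(9*(20 + 156 + 2*17))) = 1/(-40185 + (-100 - 170 - 468)/(9*(20 + 156 + 34))) = 1/(-40185 + (⅑)*(-738)/210) = 1/(-40185 + (⅑)*(1/210)*(-738)) = 1/(-40185 - 41/105) = 1/(-4219466/105) = -105/4219466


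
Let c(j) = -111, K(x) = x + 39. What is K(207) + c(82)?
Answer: 135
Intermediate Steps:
K(x) = 39 + x
K(207) + c(82) = (39 + 207) - 111 = 246 - 111 = 135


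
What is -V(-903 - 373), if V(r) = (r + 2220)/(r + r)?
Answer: 118/319 ≈ 0.36991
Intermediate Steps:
V(r) = (2220 + r)/(2*r) (V(r) = (2220 + r)/((2*r)) = (2220 + r)*(1/(2*r)) = (2220 + r)/(2*r))
-V(-903 - 373) = -(2220 + (-903 - 373))/(2*(-903 - 373)) = -(2220 - 1276)/(2*(-1276)) = -(-1)*944/(2*1276) = -1*(-118/319) = 118/319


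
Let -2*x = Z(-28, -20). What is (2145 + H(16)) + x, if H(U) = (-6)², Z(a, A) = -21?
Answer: 4383/2 ≈ 2191.5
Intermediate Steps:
x = 21/2 (x = -½*(-21) = 21/2 ≈ 10.500)
H(U) = 36
(2145 + H(16)) + x = (2145 + 36) + 21/2 = 2181 + 21/2 = 4383/2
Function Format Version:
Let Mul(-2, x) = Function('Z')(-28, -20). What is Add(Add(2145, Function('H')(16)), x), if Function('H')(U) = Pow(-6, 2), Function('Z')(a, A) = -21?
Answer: Rational(4383, 2) ≈ 2191.5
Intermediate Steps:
x = Rational(21, 2) (x = Mul(Rational(-1, 2), -21) = Rational(21, 2) ≈ 10.500)
Function('H')(U) = 36
Add(Add(2145, Function('H')(16)), x) = Add(Add(2145, 36), Rational(21, 2)) = Add(2181, Rational(21, 2)) = Rational(4383, 2)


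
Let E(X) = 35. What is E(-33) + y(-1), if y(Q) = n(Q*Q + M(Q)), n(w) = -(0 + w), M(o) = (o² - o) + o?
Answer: 33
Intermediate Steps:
M(o) = o²
n(w) = -w
y(Q) = -2*Q² (y(Q) = -(Q*Q + Q²) = -(Q² + Q²) = -2*Q²)
E(-33) + y(-1) = 35 - 2*(-1)² = 35 - 2*1 = 35 - 2 = 33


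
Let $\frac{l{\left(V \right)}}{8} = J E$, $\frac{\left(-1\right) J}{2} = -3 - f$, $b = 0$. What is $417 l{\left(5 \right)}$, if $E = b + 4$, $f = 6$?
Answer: $240192$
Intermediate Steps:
$E = 4$ ($E = 0 + 4 = 4$)
$J = 18$ ($J = - 2 \left(-3 - 6\right) = \left(-2\right) \left(-9\right) = 18$)
$l{\left(V \right)} = 576$ ($l{\left(V \right)} = 8 \cdot 18 \cdot 4 = 8 \cdot 72 = 576$)
$417 l{\left(5 \right)} = 417 \cdot 576 = 240192$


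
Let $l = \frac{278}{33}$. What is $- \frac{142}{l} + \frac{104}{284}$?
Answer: $- \frac{162739}{9869} \approx -16.49$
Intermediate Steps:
$l = \frac{278}{33}$ ($l = 278 \cdot \frac{1}{33} = \frac{278}{33} \approx 8.4242$)
$- \frac{142}{l} + \frac{104}{284} = - \frac{142}{\frac{278}{33}} + \frac{104}{284} = \left(-142\right) \frac{33}{278} + 104 \cdot \frac{1}{284} = - \frac{2343}{139} + \frac{26}{71} = - \frac{162739}{9869}$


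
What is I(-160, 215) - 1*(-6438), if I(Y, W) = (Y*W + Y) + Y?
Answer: -28282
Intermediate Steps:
I(Y, W) = 2*Y + W*Y (I(Y, W) = (W*Y + Y) + Y = (Y + W*Y) + Y = 2*Y + W*Y)
I(-160, 215) - 1*(-6438) = -160*(2 + 215) - 1*(-6438) = -160*217 + 6438 = -34720 + 6438 = -28282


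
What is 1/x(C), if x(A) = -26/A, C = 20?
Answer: -10/13 ≈ -0.76923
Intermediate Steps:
1/x(C) = 1/(-26/20) = 1/(-26*1/20) = 1/(-13/10) = -10/13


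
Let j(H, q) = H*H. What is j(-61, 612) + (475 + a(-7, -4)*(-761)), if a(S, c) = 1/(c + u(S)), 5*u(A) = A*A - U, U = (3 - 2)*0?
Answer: 117879/29 ≈ 4064.8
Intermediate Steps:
U = 0 (U = 1*0 = 0)
u(A) = A**2/5 (u(A) = (A*A - 1*0)/5 = (A**2 + 0)/5 = A**2/5)
j(H, q) = H**2
a(S, c) = 1/(c + S**2/5)
j(-61, 612) + (475 + a(-7, -4)*(-761)) = (-61)**2 + (475 + (5/((-7)**2 + 5*(-4)))*(-761)) = 3721 + (475 + (5/(49 - 20))*(-761)) = 3721 + (475 + (5/29)*(-761)) = 3721 + (475 - 3805/29) = 3721 + 9970/29 = 117879/29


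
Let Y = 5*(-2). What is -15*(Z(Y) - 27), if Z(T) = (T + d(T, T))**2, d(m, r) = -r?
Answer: 405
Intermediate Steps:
Y = -10
Z(T) = 0 (Z(T) = (T - T)**2 = 0**2 = 0)
-15*(Z(Y) - 27) = -15*(0 - 27) = -15*(-27) = 405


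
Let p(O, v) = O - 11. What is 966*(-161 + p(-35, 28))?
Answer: -199962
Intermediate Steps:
p(O, v) = -11 + O
966*(-161 + p(-35, 28)) = 966*(-161 + (-11 - 35)) = 966*(-161 - 46) = 966*(-207) = -199962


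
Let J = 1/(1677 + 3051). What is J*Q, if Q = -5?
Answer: -5/4728 ≈ -0.0010575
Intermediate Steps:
J = 1/4728 ≈ 0.00021151
J*Q = (1/4728)*(-5) = -5/4728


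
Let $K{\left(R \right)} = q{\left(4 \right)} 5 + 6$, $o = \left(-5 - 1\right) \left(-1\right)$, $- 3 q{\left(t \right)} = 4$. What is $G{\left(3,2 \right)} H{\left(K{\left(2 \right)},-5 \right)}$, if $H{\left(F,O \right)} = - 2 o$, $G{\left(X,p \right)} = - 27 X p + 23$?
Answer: $1668$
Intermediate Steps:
$q{\left(t \right)} = - \frac{4}{3}$ ($q{\left(t \right)} = \left(- \frac{1}{3}\right) 4 = - \frac{4}{3}$)
$o = 6$ ($o = \left(-6\right) \left(-1\right) = 6$)
$G{\left(X,p \right)} = 23 - 27 X p$ ($G{\left(X,p \right)} = - 27 X p + 23 = 23 - 27 X p$)
$K{\left(R \right)} = - \frac{2}{3}$ ($K{\left(R \right)} = \left(- \frac{4}{3}\right) 5 + 6 = - \frac{20}{3} + 6 = - \frac{2}{3}$)
$H{\left(F,O \right)} = -12$ ($H{\left(F,O \right)} = \left(-2\right) 6 = -12$)
$G{\left(3,2 \right)} H{\left(K{\left(2 \right)},-5 \right)} = \left(23 - 81 \cdot 2\right) \left(-12\right) = \left(23 - 162\right) \left(-12\right) = \left(-139\right) \left(-12\right) = 1668$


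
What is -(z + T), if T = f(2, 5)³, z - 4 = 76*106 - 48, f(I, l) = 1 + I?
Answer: -8039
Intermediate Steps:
z = 8012 (z = 4 + (76*106 - 48) = 4 + (8056 - 48) = 4 + 8008 = 8012)
T = 27 (T = (1 + 2)³ = 3³ = 27)
-(z + T) = -(8012 + 27) = -1*8039 = -8039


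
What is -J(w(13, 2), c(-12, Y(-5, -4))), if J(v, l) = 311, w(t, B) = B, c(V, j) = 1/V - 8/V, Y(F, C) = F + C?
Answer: -311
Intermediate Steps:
Y(F, C) = C + F
c(V, j) = -7/V (c(V, j) = 1/V - 8/V = -7/V)
-J(w(13, 2), c(-12, Y(-5, -4))) = -1*311 = -311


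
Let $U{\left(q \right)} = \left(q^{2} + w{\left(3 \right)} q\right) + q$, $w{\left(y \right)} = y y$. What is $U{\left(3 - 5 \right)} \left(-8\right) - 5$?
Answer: $123$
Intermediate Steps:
$w{\left(y \right)} = y^{2}$
$U{\left(q \right)} = q^{2} + 10 q$ ($U{\left(q \right)} = \left(q^{2} + 3^{2} q\right) + q = \left(q^{2} + 9 q\right) + q = q^{2} + 10 q$)
$U{\left(3 - 5 \right)} \left(-8\right) - 5 = \left(3 - 5\right) \left(10 + \left(3 - 5\right)\right) \left(-8\right) - 5 = - 2 \left(10 - 2\right) \left(-8\right) - 5 = \left(-2\right) 8 \left(-8\right) - 5 = \left(-16\right) \left(-8\right) - 5 = 128 - 5 = 123$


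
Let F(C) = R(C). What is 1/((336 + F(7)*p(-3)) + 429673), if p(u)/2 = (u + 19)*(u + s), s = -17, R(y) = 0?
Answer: 1/430009 ≈ 2.3255e-6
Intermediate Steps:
F(C) = 0
p(u) = 2*(-17 + u)*(19 + u) (p(u) = 2*((u + 19)*(u - 17)) = 2*((19 + u)*(-17 + u)) = 2*((-17 + u)*(19 + u)) = 2*(-17 + u)*(19 + u))
1/((336 + F(7)*p(-3)) + 429673) = 1/((336 + 0*(-646 + 2*(-3)² + 4*(-3))) + 429673) = 1/((336 + 0*(-646 + 2*9 - 12)) + 429673) = 1/((336 + 0*(-646 + 18 - 12)) + 429673) = 1/((336 + 0*(-640)) + 429673) = 1/((336 + 0) + 429673) = 1/(336 + 429673) = 1/430009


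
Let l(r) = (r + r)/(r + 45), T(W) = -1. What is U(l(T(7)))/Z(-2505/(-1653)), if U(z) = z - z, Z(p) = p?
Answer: 0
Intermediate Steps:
l(r) = 2*r/(45 + r) (l(r) = (2*r)/(45 + r) = 2*r/(45 + r))
U(z) = 0
U(l(T(7)))/Z(-2505/(-1653)) = 0/((-2505/(-1653))) = 0/((-2505*(-1/1653))) = 0/(835/551) = 0*(551/835) = 0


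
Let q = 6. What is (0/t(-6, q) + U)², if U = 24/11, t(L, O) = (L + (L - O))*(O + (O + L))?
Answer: 576/121 ≈ 4.7603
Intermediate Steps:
t(L, O) = (L + 2*O)*(-O + 2*L) (t(L, O) = (-O + 2*L)*(O + (L + O)) = (-O + 2*L)*(L + 2*O) = (L + 2*O)*(-O + 2*L))
U = 24/11 (U = 24*(1/11) = 24/11 ≈ 2.1818)
(0/t(-6, q) + U)² = (0/(-2*6² + 2*(-6)² + 3*(-6)*6) + 24/11)² = (0/(-2*36 + 2*36 - 108) + 24/11)² = (0/(-72 + 72 - 108) + 24/11)² = (0/(-108) + 24/11)² = (0*(-1/108) + 24/11)² = (0 + 24/11)² = (24/11)² = 576/121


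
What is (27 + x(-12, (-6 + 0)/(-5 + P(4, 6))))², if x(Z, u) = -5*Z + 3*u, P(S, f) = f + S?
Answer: 173889/25 ≈ 6955.6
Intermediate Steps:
P(S, f) = S + f
(27 + x(-12, (-6 + 0)/(-5 + P(4, 6))))² = (27 + (-5*(-12) + 3*((-6 + 0)/(-5 + (4 + 6)))))² = (27 + (60 + 3*(-6/(-5 + 10))))² = (27 + (60 + 3*(-6/5)))² = (27 + (60 - 18/5))² = (27 + 282/5)² = (417/5)² = 173889/25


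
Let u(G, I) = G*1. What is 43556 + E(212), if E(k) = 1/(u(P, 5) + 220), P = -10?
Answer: 9146761/210 ≈ 43556.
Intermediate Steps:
u(G, I) = G
E(k) = 1/210 (E(k) = 1/(-10 + 220) = 1/210)
43556 + E(212) = 43556 + 1/210 = 9146761/210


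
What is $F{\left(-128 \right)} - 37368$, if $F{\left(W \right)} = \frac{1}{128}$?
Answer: $- \frac{4783103}{128} \approx -37368.0$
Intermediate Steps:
$F{\left(W \right)} = \frac{1}{128}$
$F{\left(-128 \right)} - 37368 = \frac{1}{128} - 37368 = - \frac{4783103}{128}$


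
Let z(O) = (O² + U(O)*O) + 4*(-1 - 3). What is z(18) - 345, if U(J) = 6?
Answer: 71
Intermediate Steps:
z(O) = -16 + O² + 6*O (z(O) = (O² + 6*O) + 4*(-1 - 3) = (O² + 6*O) + 4*(-4) = (O² + 6*O) - 16 = -16 + O² + 6*O)
z(18) - 345 = (-16 + 18² + 6*18) - 345 = (-16 + 324 + 108) - 345 = 416 - 345 = 71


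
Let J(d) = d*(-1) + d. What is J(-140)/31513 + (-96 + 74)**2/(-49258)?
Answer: -22/2239 ≈ -0.0098258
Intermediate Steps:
J(d) = 0 (J(d) = -d + d = 0)
J(-140)/31513 + (-96 + 74)**2/(-49258) = 0/31513 + (-96 + 74)**2/(-49258) = 0*(1/31513) + (-22)**2*(-1/49258) = 0 + 484*(-1/49258) = 0 - 22/2239 = -22/2239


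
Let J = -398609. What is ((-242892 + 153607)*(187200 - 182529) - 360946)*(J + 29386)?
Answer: 154117808482363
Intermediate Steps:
((-242892 + 153607)*(187200 - 182529) - 360946)*(J + 29386) = ((-242892 + 153607)*(187200 - 182529) - 360946)*(-398609 + 29386) = (-89285*4671 - 360946)*(-369223) = (-417050235 - 360946)*(-369223) = -417411181*(-369223) = 154117808482363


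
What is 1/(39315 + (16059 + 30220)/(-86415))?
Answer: 86415/3397359446 ≈ 2.5436e-5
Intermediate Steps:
1/(39315 + (16059 + 30220)/(-86415)) = 1/(39315 + 46279*(-1/86415)) = 1/(39315 - 46279/86415) = 1/(3397359446/86415) = 86415/3397359446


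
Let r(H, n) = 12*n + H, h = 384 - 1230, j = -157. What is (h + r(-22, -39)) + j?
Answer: -1493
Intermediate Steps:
h = -846
r(H, n) = H + 12*n
(h + r(-22, -39)) + j = (-846 + (-22 + 12*(-39))) - 157 = (-846 + (-22 - 468)) - 157 = (-846 - 490) - 157 = -1336 - 157 = -1493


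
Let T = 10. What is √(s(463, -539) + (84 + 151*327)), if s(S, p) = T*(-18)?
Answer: √49281 ≈ 221.99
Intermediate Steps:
s(S, p) = -180 (s(S, p) = 10*(-18) = -180)
√(s(463, -539) + (84 + 151*327)) = √(-180 + (84 + 151*327)) = √(-180 + (84 + 49377)) = √(-180 + 49461) = √49281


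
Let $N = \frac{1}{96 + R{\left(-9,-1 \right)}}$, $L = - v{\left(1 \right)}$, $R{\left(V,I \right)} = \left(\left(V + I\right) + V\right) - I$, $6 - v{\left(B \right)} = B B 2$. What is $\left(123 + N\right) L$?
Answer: $- \frac{19190}{39} \approx -492.05$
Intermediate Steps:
$v{\left(B \right)} = 6 - 2 B^{2}$ ($v{\left(B \right)} = 6 - B B 2 = 6 - B^{2} \cdot 2 = 6 - 2 B^{2}$)
$R{\left(V,I \right)} = 2 V$ ($R{\left(V,I \right)} = \left(\left(I + V\right) + V\right) - I = \left(I + 2 V\right) - I = 2 V$)
$L = -4$ ($L = - (6 - 2 \cdot 1^{2}) = - (6 - 2) = \left(-1\right) 4 = -4$)
$N = \frac{1}{78}$ ($N = \frac{1}{96 + 2 \left(-9\right)} = \frac{1}{96 - 18} = \frac{1}{78} \approx 0.012821$)
$\left(123 + N\right) L = \left(123 + \frac{1}{78}\right) \left(-4\right) = \frac{9595}{78} \left(-4\right) = - \frac{19190}{39}$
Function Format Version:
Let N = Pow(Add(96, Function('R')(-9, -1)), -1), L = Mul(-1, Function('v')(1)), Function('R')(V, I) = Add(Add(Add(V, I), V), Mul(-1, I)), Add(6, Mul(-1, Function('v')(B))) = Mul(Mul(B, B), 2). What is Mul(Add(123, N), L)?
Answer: Rational(-19190, 39) ≈ -492.05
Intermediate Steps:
Function('v')(B) = Add(6, Mul(-2, Pow(B, 2))) (Function('v')(B) = Add(6, Mul(-1, Mul(Mul(B, B), 2))) = Add(6, Mul(-1, Mul(Pow(B, 2), 2))) = Add(6, Mul(-1, Mul(2, Pow(B, 2)))) = Add(6, Mul(-2, Pow(B, 2))))
Function('R')(V, I) = Mul(2, V) (Function('R')(V, I) = Add(Add(Add(I, V), V), Mul(-1, I)) = Add(Add(I, Mul(2, V)), Mul(-1, I)) = Mul(2, V))
L = -4 (L = Mul(-1, Add(6, Mul(-2, Pow(1, 2)))) = Mul(-1, Add(6, Mul(-2, 1))) = Mul(-1, Add(6, -2)) = Mul(-1, 4) = -4)
N = Rational(1, 78) (N = Pow(Add(96, Mul(2, -9)), -1) = Pow(Add(96, -18), -1) = Pow(78, -1) = Rational(1, 78) ≈ 0.012821)
Mul(Add(123, N), L) = Mul(Add(123, Rational(1, 78)), -4) = Mul(Rational(9595, 78), -4) = Rational(-19190, 39)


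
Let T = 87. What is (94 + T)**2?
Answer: 32761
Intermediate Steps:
(94 + T)**2 = (94 + 87)**2 = 181**2 = 32761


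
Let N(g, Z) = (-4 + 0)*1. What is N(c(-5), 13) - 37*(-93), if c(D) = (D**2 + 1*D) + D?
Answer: 3437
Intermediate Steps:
c(D) = D**2 + 2*D (c(D) = (D**2 + D) + D = (D + D**2) + D = D**2 + 2*D)
N(g, Z) = -4 (N(g, Z) = -4*1 = -4)
N(c(-5), 13) - 37*(-93) = -4 - 37*(-93) = -4 + 3441 = 3437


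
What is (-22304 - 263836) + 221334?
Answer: -64806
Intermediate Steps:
(-22304 - 263836) + 221334 = -286140 + 221334 = -64806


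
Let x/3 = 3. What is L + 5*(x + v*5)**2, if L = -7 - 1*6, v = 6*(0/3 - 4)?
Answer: 61592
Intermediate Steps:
x = 9 (x = 3*3 = 9)
v = -24 (v = 6*(0*(1/3) - 4) = 6*(0 - 4) = 6*(-4) = -24)
L = -13 (L = -7 - 6 = -13)
L + 5*(x + v*5)**2 = -13 + 5*(9 - 24*5)**2 = -13 + 5*(9 - 120)**2 = -13 + 5*(-111)**2 = -13 + 5*12321 = -13 + 61605 = 61592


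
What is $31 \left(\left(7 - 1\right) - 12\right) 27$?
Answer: $-5022$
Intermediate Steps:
$31 \left(\left(7 - 1\right) - 12\right) 27 = 31 \left(6 - 12\right) 27 = 31 \left(-6\right) 27 = \left(-186\right) 27 = -5022$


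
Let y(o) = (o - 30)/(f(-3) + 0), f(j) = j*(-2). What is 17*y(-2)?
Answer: -272/3 ≈ -90.667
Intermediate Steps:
f(j) = -2*j
y(o) = -5 + o/6 (y(o) = (o - 30)/(-2*(-3) + 0) = (-30 + o)/(6 + 0) = (-30 + o)/6 = (-30 + o)*(⅙) = -5 + o/6)
17*y(-2) = 17*(-5 + (⅙)*(-2)) = 17*(-5 - ⅓) = 17*(-16/3) = -272/3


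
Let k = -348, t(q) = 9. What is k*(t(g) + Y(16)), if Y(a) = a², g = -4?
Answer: -92220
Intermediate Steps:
k*(t(g) + Y(16)) = -348*(9 + 16²) = -348*(9 + 256) = -348*265 = -92220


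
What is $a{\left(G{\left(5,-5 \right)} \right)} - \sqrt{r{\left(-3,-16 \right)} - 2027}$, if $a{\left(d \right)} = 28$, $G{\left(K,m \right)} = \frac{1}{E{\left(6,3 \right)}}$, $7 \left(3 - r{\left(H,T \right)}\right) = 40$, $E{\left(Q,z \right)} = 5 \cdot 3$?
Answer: $28 - \frac{8 i \sqrt{1554}}{7} \approx 28.0 - 45.052 i$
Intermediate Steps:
$E{\left(Q,z \right)} = 15$
$r{\left(H,T \right)} = - \frac{19}{7}$ ($r{\left(H,T \right)} = 3 - \frac{40}{7} = - \frac{19}{7}$)
$G{\left(K,m \right)} = \frac{1}{15}$
$a{\left(G{\left(5,-5 \right)} \right)} - \sqrt{r{\left(-3,-16 \right)} - 2027} = 28 - \sqrt{- \frac{19}{7} - 2027} = 28 - \sqrt{- \frac{14208}{7}} = 28 - \frac{8 i \sqrt{1554}}{7}$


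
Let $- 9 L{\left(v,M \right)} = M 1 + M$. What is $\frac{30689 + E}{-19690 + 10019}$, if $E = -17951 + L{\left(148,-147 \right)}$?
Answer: $- \frac{38312}{29013} \approx -1.3205$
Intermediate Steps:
$L{\left(v,M \right)} = - \frac{2 M}{9}$ ($L{\left(v,M \right)} = - \frac{M 1 + M}{9} = - \frac{M + M}{9} = - \frac{2 M}{9}$)
$E = - \frac{53755}{3}$ ($E = -17951 - - \frac{98}{3} = -17951 + \frac{98}{3} = - \frac{53755}{3} \approx -17918.0$)
$\frac{30689 + E}{-19690 + 10019} = \frac{30689 - \frac{53755}{3}}{-19690 + 10019} = \frac{38312}{3 \left(-9671\right)} = \frac{38312}{3} \left(- \frac{1}{9671}\right) = - \frac{38312}{29013}$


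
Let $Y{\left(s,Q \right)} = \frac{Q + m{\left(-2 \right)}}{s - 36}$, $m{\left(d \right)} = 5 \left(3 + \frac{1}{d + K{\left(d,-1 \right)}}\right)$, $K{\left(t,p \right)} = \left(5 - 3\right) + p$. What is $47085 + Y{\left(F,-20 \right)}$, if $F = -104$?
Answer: $\frac{659191}{14} \approx 47085.0$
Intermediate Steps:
$K{\left(t,p \right)} = 2 + p$
$m{\left(d \right)} = 15 + \frac{5}{1 + d}$ ($m{\left(d \right)} = 5 \left(3 + \frac{1}{d + \left(2 - 1\right)}\right) = 5 \left(3 + \frac{1}{d + 1}\right) = 5 \left(3 + \frac{1}{1 + d}\right) = 15 + \frac{5}{1 + d}$)
$Y{\left(s,Q \right)} = \frac{10 + Q}{-36 + s}$ ($Y{\left(s,Q \right)} = \frac{Q + \frac{5 \left(4 + 3 \left(-2\right)\right)}{1 - 2}}{s - 36} = \frac{Q + \frac{5 \left(4 - 6\right)}{-1}}{-36 + s} = \frac{Q + 5 \left(-1\right) \left(-2\right)}{-36 + s} = \frac{Q + 10}{-36 + s} = \frac{10 + Q}{-36 + s}$)
$47085 + Y{\left(F,-20 \right)} = 47085 + \frac{10 - 20}{-36 - 104} = 47085 + \frac{1}{-140} \left(-10\right) = 47085 - - \frac{1}{14} = 47085 + \frac{1}{14} = \frac{659191}{14}$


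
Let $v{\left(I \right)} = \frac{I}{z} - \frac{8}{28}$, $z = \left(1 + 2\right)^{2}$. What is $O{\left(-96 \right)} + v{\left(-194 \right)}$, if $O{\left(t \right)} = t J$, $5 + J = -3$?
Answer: $\frac{47008}{63} \approx 746.16$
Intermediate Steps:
$J = -8$ ($J = -5 - 3 = -8$)
$z = 9$ ($z = 3^{2} = 9$)
$O{\left(t \right)} = - 8 t$ ($O{\left(t \right)} = t \left(-8\right) = - 8 t$)
$v{\left(I \right)} = - \frac{2}{7} + \frac{I}{9}$ ($v{\left(I \right)} = \frac{I}{9} - \frac{8}{28} = I \frac{1}{9} - \frac{2}{7} = \frac{I}{9} - \frac{2}{7} = - \frac{2}{7} + \frac{I}{9}$)
$O{\left(-96 \right)} + v{\left(-194 \right)} = \left(-8\right) \left(-96\right) + \left(- \frac{2}{7} + \frac{1}{9} \left(-194\right)\right) = 768 - \frac{1376}{63} = \frac{47008}{63}$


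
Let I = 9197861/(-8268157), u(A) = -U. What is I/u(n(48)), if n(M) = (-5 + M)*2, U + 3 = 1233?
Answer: 9197861/10169833110 ≈ 0.00090443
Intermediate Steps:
U = 1230 (U = -3 + 1233 = 1230)
n(M) = -10 + 2*M
u(A) = -1230 (u(A) = -1*1230 = -1230)
I = -9197861/8268157 (I = 9197861*(-1/8268157) = -9197861/8268157 ≈ -1.1124)
I/u(n(48)) = -9197861/8268157/(-1230) = -9197861/8268157*(-1/1230) = 9197861/10169833110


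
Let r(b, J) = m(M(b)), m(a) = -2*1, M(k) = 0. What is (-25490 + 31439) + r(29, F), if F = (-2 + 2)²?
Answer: 5947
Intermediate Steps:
F = 0 (F = 0² = 0)
m(a) = -2
r(b, J) = -2
(-25490 + 31439) + r(29, F) = (-25490 + 31439) - 2 = 5949 - 2 = 5947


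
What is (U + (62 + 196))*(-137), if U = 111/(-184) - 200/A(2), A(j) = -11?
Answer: -76414627/2024 ≈ -37754.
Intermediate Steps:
U = 35579/2024 (U = 111/(-184) - 200/(-11) = 111*(-1/184) - 200*(-1/11) = -111/184 + 200/11 = 35579/2024 ≈ 17.579)
(U + (62 + 196))*(-137) = (35579/2024 + (62 + 196))*(-137) = (35579/2024 + 258)*(-137) = (557771/2024)*(-137) = -76414627/2024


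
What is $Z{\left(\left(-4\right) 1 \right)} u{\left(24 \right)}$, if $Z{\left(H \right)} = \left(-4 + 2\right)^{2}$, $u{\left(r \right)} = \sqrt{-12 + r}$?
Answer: $8 \sqrt{3} \approx 13.856$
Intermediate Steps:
$Z{\left(H \right)} = 4$ ($Z{\left(H \right)} = \left(-2\right)^{2} = 4$)
$Z{\left(\left(-4\right) 1 \right)} u{\left(24 \right)} = 4 \sqrt{-12 + 24} = 4 \sqrt{12} = 4 \cdot 2 \sqrt{3} = 8 \sqrt{3}$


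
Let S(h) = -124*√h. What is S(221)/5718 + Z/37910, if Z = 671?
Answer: 671/37910 - 62*√221/2859 ≈ -0.30468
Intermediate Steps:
S(221)/5718 + Z/37910 = -124*√221/5718 + 671/37910 = -124*√221*(1/5718) + 671*(1/37910) = -62*√221/2859 + 671/37910 = 671/37910 - 62*√221/2859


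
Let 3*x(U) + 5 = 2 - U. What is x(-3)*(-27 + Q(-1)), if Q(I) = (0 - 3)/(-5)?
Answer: 0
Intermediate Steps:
Q(I) = ⅗ (Q(I) = -3*(-⅕) = ⅗)
x(U) = -1 - U/3 (x(U) = -5/3 + (2 - U)/3 = -5/3 + (⅔ - U/3) = -1 - U/3)
x(-3)*(-27 + Q(-1)) = (-1 - ⅓*(-3))*(-27 + ⅗) = (-1 + 1)*(-132/5) = 0*(-132/5) = 0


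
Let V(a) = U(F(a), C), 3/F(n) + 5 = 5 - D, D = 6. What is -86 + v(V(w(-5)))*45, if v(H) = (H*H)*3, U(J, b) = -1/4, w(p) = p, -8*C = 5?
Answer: -1241/16 ≈ -77.563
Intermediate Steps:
C = -5/8 (C = -⅛*5 = -5/8 ≈ -0.62500)
F(n) = -½ (F(n) = 3/(-5 + (5 - 1*6)) = 3/(-5 + (5 - 6)) = 3/(-5 - 1) = 3/(-6) = 3*(-⅙) = -½)
U(J, b) = -¼ (U(J, b) = -1*¼ = -¼)
V(a) = -¼
v(H) = 3*H² (v(H) = H²*3 = 3*H²)
-86 + v(V(w(-5)))*45 = -86 + (3*(-¼)²)*45 = -86 + (3*(1/16))*45 = -86 + (3/16)*45 = -86 + 135/16 = -1241/16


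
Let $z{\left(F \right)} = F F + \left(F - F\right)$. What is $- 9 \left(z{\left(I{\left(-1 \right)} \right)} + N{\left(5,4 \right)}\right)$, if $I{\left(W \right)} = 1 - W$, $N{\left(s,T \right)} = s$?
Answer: $-81$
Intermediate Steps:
$z{\left(F \right)} = F^{2}$ ($z{\left(F \right)} = F^{2} + 0 = F^{2}$)
$- 9 \left(z{\left(I{\left(-1 \right)} \right)} + N{\left(5,4 \right)}\right) = - 9 \left(\left(1 - -1\right)^{2} + 5\right) = - 9 \left(\left(1 + 1\right)^{2} + 5\right) = - 9 \left(2^{2} + 5\right) = - 9 \left(4 + 5\right) = \left(-9\right) 9 = -81$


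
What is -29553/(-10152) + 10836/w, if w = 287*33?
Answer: 6188945/1526184 ≈ 4.0552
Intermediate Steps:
w = 9471
-29553/(-10152) + 10836/w = -29553/(-10152) + 10836/9471 = -29553*(-1/10152) + 10836*(1/9471) = 9851/3384 + 516/451 = 6188945/1526184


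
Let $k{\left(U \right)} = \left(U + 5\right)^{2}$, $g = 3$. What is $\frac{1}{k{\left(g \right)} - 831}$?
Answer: $- \frac{1}{767} \approx -0.0013038$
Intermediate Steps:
$k{\left(U \right)} = \left(5 + U\right)^{2}$
$\frac{1}{k{\left(g \right)} - 831} = \frac{1}{\left(5 + 3\right)^{2} - 831} = \frac{1}{8^{2} - 831} = \frac{1}{64 - 831} = \frac{1}{-767} = - \frac{1}{767}$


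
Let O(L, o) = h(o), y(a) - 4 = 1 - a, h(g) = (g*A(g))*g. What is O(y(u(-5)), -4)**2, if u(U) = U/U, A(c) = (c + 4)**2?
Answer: 0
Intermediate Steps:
A(c) = (4 + c)**2
u(U) = 1
h(g) = g**2*(4 + g)**2 (h(g) = (g*(4 + g)**2)*g = g**2*(4 + g)**2)
y(a) = 5 - a (y(a) = 4 + (1 - a) = 5 - a)
O(L, o) = o**2*(4 + o)**2
O(y(u(-5)), -4)**2 = ((-4)**2*(4 - 4)**2)**2 = (16*0**2)**2 = (16*0)**2 = 0**2 = 0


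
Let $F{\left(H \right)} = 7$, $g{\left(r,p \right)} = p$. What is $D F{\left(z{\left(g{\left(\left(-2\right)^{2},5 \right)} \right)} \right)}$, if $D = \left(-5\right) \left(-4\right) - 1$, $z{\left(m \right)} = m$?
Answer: $133$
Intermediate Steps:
$D = 19$ ($D = 20 - 1 = 19$)
$D F{\left(z{\left(g{\left(\left(-2\right)^{2},5 \right)} \right)} \right)} = 19 \cdot 7 = 133$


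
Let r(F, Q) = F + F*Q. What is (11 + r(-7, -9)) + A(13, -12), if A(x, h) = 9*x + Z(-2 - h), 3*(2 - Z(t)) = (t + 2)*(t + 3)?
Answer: 134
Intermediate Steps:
Z(t) = 2 - (2 + t)*(3 + t)/3 (Z(t) = 2 - (t + 2)*(t + 3)/3 = 2 - (2 + t)*(3 + t)/3)
A(x, h) = 9*x - (-2 - h)*(3 - h)/3 (A(x, h) = 9*x - (-2 - h)*(5 + (-2 - h))/3 = 9*x - (-2 - h)*(3 - h)/3)
(11 + r(-7, -9)) + A(13, -12) = (11 - 7*(1 - 9)) + (9*13 - (-3 - 12)*(2 - 12)/3) = (11 - 7*(-8)) + (117 - ⅓*(-15)*(-10)) = (11 + 56) + (117 - 50) = 67 + 67 = 134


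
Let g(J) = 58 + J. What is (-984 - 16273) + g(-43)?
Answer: -17242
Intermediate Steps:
(-984 - 16273) + g(-43) = (-984 - 16273) + (58 - 43) = -17257 + 15 = -17242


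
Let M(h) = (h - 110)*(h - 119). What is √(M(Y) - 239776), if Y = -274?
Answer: 4*I*√5554 ≈ 298.1*I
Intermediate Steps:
M(h) = (-119 + h)*(-110 + h) (M(h) = (-110 + h)*(-119 + h) = (-119 + h)*(-110 + h))
√(M(Y) - 239776) = √((13090 + (-274)² - 229*(-274)) - 239776) = √((13090 + 75076 + 62746) - 239776) = √(150912 - 239776) = √(-88864) = 4*I*√5554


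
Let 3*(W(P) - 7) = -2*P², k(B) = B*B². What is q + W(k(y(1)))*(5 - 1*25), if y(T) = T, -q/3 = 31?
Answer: -659/3 ≈ -219.67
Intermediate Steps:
q = -93 (q = -3*31 = -93)
k(B) = B³
W(P) = 7 - 2*P²/3 (W(P) = 7 + (-2*P²)/3 = 7 - 2*P²/3)
q + W(k(y(1)))*(5 - 1*25) = -93 + (7 - 2*(1³)²/3)*(5 - 1*25) = -93 + (7 - ⅔*1²)*(5 - 25) = -93 + (7 - ⅔*1)*(-20) = -93 + (7 - ⅔)*(-20) = -93 + (19/3)*(-20) = -93 - 380/3 = -659/3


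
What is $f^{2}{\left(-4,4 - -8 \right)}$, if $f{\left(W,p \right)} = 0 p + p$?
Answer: $144$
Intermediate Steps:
$f{\left(W,p \right)} = p$ ($f{\left(W,p \right)} = 0 + p = p$)
$f^{2}{\left(-4,4 - -8 \right)} = \left(4 - -8\right)^{2} = \left(4 + 8\right)^{2} = 12^{2} = 144$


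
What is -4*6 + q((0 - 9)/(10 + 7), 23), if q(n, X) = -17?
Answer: -41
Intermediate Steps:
-4*6 + q((0 - 9)/(10 + 7), 23) = -4*6 - 17 = -24 - 17 = -41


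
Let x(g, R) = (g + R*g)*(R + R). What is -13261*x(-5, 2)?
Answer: 795660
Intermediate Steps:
x(g, R) = 2*R*(g + R*g) (x(g, R) = (g + R*g)*(2*R) = 2*R*(g + R*g))
-13261*x(-5, 2) = -26522*2*(-5)*(1 + 2) = -26522*2*(-5)*3 = -13261*(-60) = 795660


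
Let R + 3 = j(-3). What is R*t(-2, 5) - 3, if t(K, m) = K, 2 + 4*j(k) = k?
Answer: 11/2 ≈ 5.5000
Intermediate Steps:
j(k) = -1/2 + k/4
R = -17/4 (R = -3 + (-1/2 + (1/4)*(-3)) = -3 + (-1/2 - 3/4) = -3 - 5/4 = -17/4 ≈ -4.2500)
R*t(-2, 5) - 3 = -17/4*(-2) - 3 = 17/2 - 3 = 11/2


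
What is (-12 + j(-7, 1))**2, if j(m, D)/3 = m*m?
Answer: 18225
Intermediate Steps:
j(m, D) = 3*m**2 (j(m, D) = 3*(m*m) = 3*m**2)
(-12 + j(-7, 1))**2 = (-12 + 3*(-7)**2)**2 = (-12 + 3*49)**2 = (-12 + 147)**2 = 135**2 = 18225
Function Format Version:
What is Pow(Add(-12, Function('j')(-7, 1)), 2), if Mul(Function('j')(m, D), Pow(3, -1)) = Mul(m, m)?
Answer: 18225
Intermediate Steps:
Function('j')(m, D) = Mul(3, Pow(m, 2)) (Function('j')(m, D) = Mul(3, Mul(m, m)) = Mul(3, Pow(m, 2)))
Pow(Add(-12, Function('j')(-7, 1)), 2) = Pow(Add(-12, Mul(3, Pow(-7, 2))), 2) = Pow(Add(-12, Mul(3, 49)), 2) = Pow(Add(-12, 147), 2) = Pow(135, 2) = 18225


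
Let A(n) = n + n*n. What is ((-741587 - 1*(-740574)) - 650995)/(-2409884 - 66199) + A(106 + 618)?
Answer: 433232206236/825361 ≈ 5.2490e+5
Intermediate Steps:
A(n) = n + n²
((-741587 - 1*(-740574)) - 650995)/(-2409884 - 66199) + A(106 + 618) = ((-741587 - 1*(-740574)) - 650995)/(-2409884 - 66199) + (106 + 618)*(1 + (106 + 618)) = ((-741587 + 740574) - 650995)/(-2476083) + 724*(1 + 724) = (-1013 - 650995)*(-1/2476083) + 724*725 = -652008*(-1/2476083) + 524900 = 217336/825361 + 524900 = 433232206236/825361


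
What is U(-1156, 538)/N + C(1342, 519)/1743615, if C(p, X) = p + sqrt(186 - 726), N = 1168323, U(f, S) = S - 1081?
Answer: 207035507/679035169215 + 2*I*sqrt(15)/581205 ≈ 0.0003049 + 1.3327e-5*I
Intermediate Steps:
U(f, S) = -1081 + S
C(p, X) = p + 6*I*sqrt(15) (C(p, X) = p + sqrt(-540) = p + 6*I*sqrt(15))
U(-1156, 538)/N + C(1342, 519)/1743615 = (-1081 + 538)/1168323 + (1342 + 6*I*sqrt(15))/1743615 = -543*1/1168323 + (1342 + 6*I*sqrt(15))*(1/1743615) = -181/389441 + (1342/1743615 + 2*I*sqrt(15)/581205) = 207035507/679035169215 + 2*I*sqrt(15)/581205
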